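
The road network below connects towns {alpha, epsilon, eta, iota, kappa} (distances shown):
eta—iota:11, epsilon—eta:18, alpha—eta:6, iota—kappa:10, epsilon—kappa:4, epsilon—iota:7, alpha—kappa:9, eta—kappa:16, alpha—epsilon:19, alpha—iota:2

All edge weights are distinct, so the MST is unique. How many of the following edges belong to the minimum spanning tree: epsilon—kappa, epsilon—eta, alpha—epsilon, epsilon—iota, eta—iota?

2

Sort edges by weight, then run Kruskal:
alpha—iota (2): add — endpoints in different components.
epsilon—kappa (4): add — endpoints in different components.
alpha—eta (6): add — endpoints in different components.
epsilon—iota (7): add — endpoints in different components.
MST edge set: {alpha—iota, epsilon—kappa, alpha—eta, epsilon—iota}.
Of the listed edges, {epsilon—kappa, epsilon—iota} are in the MST → 2.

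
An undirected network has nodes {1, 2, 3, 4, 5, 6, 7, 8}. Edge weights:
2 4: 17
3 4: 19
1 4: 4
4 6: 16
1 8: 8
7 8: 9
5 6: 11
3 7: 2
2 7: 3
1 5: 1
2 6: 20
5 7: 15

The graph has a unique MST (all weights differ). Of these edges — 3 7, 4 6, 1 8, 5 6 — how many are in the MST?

3

Kruskal's algorithm — process edges by increasing weight (ties by edge label):
1 5 (1): add — endpoints in different components.
3 7 (2): add — endpoints in different components.
2 7 (3): add — endpoints in different components.
1 4 (4): add — endpoints in different components.
1 8 (8): add — endpoints in different components.
7 8 (9): add — endpoints in different components.
5 6 (11): add — endpoints in different components.
MST edge set: {1 5, 3 7, 2 7, 1 4, 1 8, 7 8, 5 6}.
Of the listed edges, {3 7, 1 8, 5 6} are in the MST → 3.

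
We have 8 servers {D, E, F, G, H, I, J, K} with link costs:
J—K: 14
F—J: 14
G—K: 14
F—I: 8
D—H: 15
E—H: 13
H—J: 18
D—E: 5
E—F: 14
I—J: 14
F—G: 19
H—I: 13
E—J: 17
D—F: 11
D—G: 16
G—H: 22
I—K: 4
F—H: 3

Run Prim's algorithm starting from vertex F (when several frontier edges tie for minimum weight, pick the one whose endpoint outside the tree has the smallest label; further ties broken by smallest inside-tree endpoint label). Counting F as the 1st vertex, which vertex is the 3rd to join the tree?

Grow the tree from F using Prim:
Step 1: cheapest edge leaving the tree is F—H (3); add H.
Step 2: cheapest edge leaving the tree is F—I (8); add I.
Step 3: cheapest edge leaving the tree is I—K (4); add K.
Step 4: cheapest edge leaving the tree is D—F (11); add D.
Step 5: cheapest edge leaving the tree is D—E (5); add E.
Step 6: cheapest edge leaving the tree is G—K (14); add G.
Step 7: cheapest edge leaving the tree is F—J (14); add J.
Vertex order: F, H, I, K, D, E, G, J. The 3rd vertex is I.

I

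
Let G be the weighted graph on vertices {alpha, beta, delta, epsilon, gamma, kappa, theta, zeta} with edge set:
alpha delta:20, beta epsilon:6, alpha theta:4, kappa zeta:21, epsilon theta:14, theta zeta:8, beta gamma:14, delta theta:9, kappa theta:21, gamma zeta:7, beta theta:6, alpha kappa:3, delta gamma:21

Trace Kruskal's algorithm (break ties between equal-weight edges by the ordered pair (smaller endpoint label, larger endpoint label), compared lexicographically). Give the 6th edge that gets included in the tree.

Kruskal: consider edges lightest-first.
alpha kappa (3): add — endpoints in different components.
alpha theta (4): add — endpoints in different components.
beta epsilon (6): add — endpoints in different components.
beta theta (6): add — endpoints in different components.
gamma zeta (7): add — endpoints in different components.
theta zeta (8): add — endpoints in different components.
delta theta (9): add — endpoints in different components.
The 6th edge added is theta zeta.

theta-zeta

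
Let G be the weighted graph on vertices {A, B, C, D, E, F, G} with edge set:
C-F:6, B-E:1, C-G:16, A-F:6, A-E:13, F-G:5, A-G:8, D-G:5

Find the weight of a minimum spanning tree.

36

Prim, starting at C.
Step 1: frontier [C-F 6, C-G 16] → take C-F (6); add F.
Step 2: frontier [C-G 16, F-G 5, A-F 6] → take F-G (5); add G.
Step 3: frontier [A-F 6, D-G 5, A-G 8] → take D-G (5); add D.
Step 4: frontier [A-F 6, A-G 8] → take A-F (6); add A.
Step 5: frontier [A-E 13] → take A-E (13); add E.
Step 6: frontier [B-E 1] → take B-E (1); add B.
MST edges: C-F, F-G, D-G, A-F, A-E, B-E; total weight 6+5+5+6+13+1 = 36.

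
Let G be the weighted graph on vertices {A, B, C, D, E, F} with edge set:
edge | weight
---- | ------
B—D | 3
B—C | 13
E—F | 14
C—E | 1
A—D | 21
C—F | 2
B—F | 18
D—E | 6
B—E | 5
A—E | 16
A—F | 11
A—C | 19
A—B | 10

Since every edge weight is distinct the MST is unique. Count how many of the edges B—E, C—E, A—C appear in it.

Kruskal's algorithm — process edges by increasing weight (ties by edge label):
C—E (1): add — endpoints in different components.
C—F (2): add — endpoints in different components.
B—D (3): add — endpoints in different components.
B—E (5): add — endpoints in different components.
D—E (6): skip — D and E already connected.
A—B (10): add — endpoints in different components.
MST edge set: {C—E, C—F, B—D, B—E, A—B}.
Of the listed edges, {B—E, C—E} are in the MST → 2.

2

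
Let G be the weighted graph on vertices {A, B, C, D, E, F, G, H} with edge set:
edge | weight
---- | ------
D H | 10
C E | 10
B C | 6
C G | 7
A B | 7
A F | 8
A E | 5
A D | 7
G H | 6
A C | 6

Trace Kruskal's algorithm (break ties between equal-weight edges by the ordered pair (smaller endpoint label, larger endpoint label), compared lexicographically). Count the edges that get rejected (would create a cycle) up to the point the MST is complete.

1

Kruskal's algorithm — process edges by increasing weight (ties by edge label):
A E (5): add — endpoints in different components.
A C (6): add — endpoints in different components.
B C (6): add — endpoints in different components.
G H (6): add — endpoints in different components.
A B (7): skip — A and B already connected.
A D (7): add — endpoints in different components.
C G (7): add — endpoints in different components.
A F (8): add — endpoints in different components.
Edges rejected before the tree was complete: 1.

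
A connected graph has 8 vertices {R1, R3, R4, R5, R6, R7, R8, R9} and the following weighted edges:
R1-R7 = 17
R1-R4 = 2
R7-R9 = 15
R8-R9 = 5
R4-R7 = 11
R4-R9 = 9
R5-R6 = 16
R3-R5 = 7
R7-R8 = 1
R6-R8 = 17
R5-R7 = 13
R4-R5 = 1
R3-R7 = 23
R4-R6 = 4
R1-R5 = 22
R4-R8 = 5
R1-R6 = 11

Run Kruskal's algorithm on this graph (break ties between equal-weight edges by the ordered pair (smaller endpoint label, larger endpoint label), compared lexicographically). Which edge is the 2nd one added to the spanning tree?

R7-R8

Sort edges by weight, then run Kruskal:
R4-R5 (1): add — endpoints in different components.
R7-R8 (1): add — endpoints in different components.
R1-R4 (2): add — endpoints in different components.
R4-R6 (4): add — endpoints in different components.
R4-R8 (5): add — endpoints in different components.
R8-R9 (5): add — endpoints in different components.
R3-R5 (7): add — endpoints in different components.
The 2nd edge added is R7-R8.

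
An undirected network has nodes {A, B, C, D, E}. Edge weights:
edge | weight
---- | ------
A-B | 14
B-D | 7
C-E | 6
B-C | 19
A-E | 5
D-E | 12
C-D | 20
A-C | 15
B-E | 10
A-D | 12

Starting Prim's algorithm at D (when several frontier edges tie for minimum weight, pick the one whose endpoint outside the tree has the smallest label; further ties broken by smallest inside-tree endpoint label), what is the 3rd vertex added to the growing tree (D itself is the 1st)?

Prim, starting at D.
Step 1: frontier [B-D 7, A-D 12, D-E 12, C-D 20] → take B-D (7); add B.
Step 2: frontier [B-E 10, A-B 14, B-C 19, A-D 12, D-E 12, C-D 20] → take B-E (10); add E.
Step 3: frontier [A-B 14, B-C 19, A-D 12, C-D 20, A-E 5, C-E 6] → take A-E (5); add A.
Step 4: frontier [A-C 15, B-C 19, C-D 20, C-E 6] → take C-E (6); add C.
Vertex order: D, B, E, A, C. The 3rd vertex is E.

E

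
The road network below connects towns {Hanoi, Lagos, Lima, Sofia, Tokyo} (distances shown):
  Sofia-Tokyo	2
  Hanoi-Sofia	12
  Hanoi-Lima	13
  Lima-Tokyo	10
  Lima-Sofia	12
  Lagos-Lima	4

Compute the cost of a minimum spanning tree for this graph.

28

Sort edges by weight, then run Kruskal:
Sofia-Tokyo (2): add. Components now {Lima} {Sofia,Tokyo} {Lagos} {Hanoi}
Lagos-Lima (4): add. Components now {Lagos,Lima} {Sofia,Tokyo} {Hanoi}
Lima-Tokyo (10): add. Components now {Lagos,Lima,Sofia,Tokyo} {Hanoi}
Hanoi-Sofia (12): add. Components now {Hanoi,Lagos,Lima,Sofia,Tokyo}
MST edges: Sofia-Tokyo, Lagos-Lima, Lima-Tokyo, Hanoi-Sofia; total weight 2+4+10+12 = 28.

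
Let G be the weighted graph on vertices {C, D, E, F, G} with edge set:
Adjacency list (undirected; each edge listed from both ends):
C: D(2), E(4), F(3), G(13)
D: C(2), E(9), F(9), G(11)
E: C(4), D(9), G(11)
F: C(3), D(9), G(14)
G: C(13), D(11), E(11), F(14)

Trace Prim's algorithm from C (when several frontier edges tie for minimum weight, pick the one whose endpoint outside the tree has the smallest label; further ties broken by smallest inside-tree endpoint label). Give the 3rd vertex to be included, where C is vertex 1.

F

Prim, starting at C.
Step 1: cheapest edge leaving the tree is C D (2); add D.
Step 2: cheapest edge leaving the tree is C F (3); add F.
Step 3: cheapest edge leaving the tree is C E (4); add E.
Step 4: cheapest edge leaving the tree is D G (11); add G.
Vertex order: C, D, F, E, G. The 3rd vertex is F.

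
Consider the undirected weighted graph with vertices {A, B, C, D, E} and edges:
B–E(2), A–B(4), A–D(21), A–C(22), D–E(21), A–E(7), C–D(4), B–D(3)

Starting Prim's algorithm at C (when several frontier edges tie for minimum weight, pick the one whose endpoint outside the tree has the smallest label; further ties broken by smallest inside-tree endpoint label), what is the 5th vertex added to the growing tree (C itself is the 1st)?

A

Prim's algorithm from C:
Step 1: cheapest edge leaving the tree is C–D (4); add D.
Step 2: cheapest edge leaving the tree is B–D (3); add B.
Step 3: cheapest edge leaving the tree is B–E (2); add E.
Step 4: cheapest edge leaving the tree is A–B (4); add A.
Vertex order: C, D, B, E, A. The 5th vertex is A.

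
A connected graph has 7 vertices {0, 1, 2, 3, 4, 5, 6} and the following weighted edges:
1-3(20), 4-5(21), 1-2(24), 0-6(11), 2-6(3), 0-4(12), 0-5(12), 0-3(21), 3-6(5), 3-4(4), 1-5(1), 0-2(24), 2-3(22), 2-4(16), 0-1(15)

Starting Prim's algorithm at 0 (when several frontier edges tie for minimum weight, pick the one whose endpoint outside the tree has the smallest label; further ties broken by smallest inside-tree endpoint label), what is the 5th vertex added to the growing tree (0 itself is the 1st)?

4

Prim's algorithm from 0:
Step 1: cheapest edge leaving the tree is 0-6 (11); add 6.
Step 2: cheapest edge leaving the tree is 2-6 (3); add 2.
Step 3: cheapest edge leaving the tree is 3-6 (5); add 3.
Step 4: cheapest edge leaving the tree is 3-4 (4); add 4.
Step 5: cheapest edge leaving the tree is 0-5 (12); add 5.
Step 6: cheapest edge leaving the tree is 1-5 (1); add 1.
Vertex order: 0, 6, 2, 3, 4, 5, 1. The 5th vertex is 4.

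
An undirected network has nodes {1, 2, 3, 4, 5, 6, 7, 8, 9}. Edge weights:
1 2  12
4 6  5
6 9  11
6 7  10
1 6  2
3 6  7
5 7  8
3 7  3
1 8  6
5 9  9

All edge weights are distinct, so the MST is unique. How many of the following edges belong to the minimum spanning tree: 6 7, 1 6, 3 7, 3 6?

3

Sort edges by weight, then run Kruskal:
1 6 (2): add — endpoints in different components.
3 7 (3): add — endpoints in different components.
4 6 (5): add — endpoints in different components.
1 8 (6): add — endpoints in different components.
3 6 (7): add — endpoints in different components.
5 7 (8): add — endpoints in different components.
5 9 (9): add — endpoints in different components.
6 7 (10): skip — 6 and 7 already connected.
6 9 (11): skip — 6 and 9 already connected.
1 2 (12): add — endpoints in different components.
MST edge set: {1 6, 3 7, 4 6, 1 8, 3 6, 5 7, 5 9, 1 2}.
Of the listed edges, {1 6, 3 7, 3 6} are in the MST → 3.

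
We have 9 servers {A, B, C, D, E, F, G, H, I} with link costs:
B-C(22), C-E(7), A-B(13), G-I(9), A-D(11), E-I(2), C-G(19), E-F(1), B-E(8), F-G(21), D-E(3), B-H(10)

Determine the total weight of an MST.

Prim's algorithm from B:
Step 1: frontier [B-E 8, B-H 10, A-B 13, B-C 22] → take B-E (8); add E.
Step 2: frontier [B-H 10, A-B 13, B-C 22, E-F 1, E-I 2, D-E 3, C-E 7] → take E-F (1); add F.
Step 3: frontier [B-H 10, A-B 13, B-C 22, E-I 2, D-E 3, C-E 7, F-G 21] → take E-I (2); add I.
Step 4: frontier [B-H 10, A-B 13, B-C 22, D-E 3, C-E 7, F-G 21, G-I 9] → take D-E (3); add D.
Step 5: frontier [B-H 10, A-B 13, B-C 22, A-D 11, C-E 7, F-G 21, G-I 9] → take C-E (7); add C.
Step 6: frontier [B-H 10, A-B 13, C-G 19, A-D 11, F-G 21, G-I 9] → take G-I (9); add G.
Step 7: frontier [B-H 10, A-B 13, A-D 11] → take B-H (10); add H.
Step 8: frontier [A-B 13, A-D 11] → take A-D (11); add A.
MST edges: B-E, E-F, E-I, D-E, C-E, G-I, B-H, A-D; total weight 8+1+2+3+7+9+10+11 = 51.

51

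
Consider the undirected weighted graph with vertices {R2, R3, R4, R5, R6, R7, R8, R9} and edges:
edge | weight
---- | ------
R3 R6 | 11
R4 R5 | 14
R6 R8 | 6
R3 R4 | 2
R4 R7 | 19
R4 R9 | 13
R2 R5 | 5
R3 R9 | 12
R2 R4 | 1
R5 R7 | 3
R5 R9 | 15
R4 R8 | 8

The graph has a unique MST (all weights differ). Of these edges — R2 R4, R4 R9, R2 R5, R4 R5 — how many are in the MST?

2

Sort edges by weight, then run Kruskal:
R2 R4 (1): add — endpoints in different components.
R3 R4 (2): add — endpoints in different components.
R5 R7 (3): add — endpoints in different components.
R2 R5 (5): add — endpoints in different components.
R6 R8 (6): add — endpoints in different components.
R4 R8 (8): add — endpoints in different components.
R3 R6 (11): skip — R3 and R6 already connected.
R3 R9 (12): add — endpoints in different components.
MST edge set: {R2 R4, R3 R4, R5 R7, R2 R5, R6 R8, R4 R8, R3 R9}.
Of the listed edges, {R2 R4, R2 R5} are in the MST → 2.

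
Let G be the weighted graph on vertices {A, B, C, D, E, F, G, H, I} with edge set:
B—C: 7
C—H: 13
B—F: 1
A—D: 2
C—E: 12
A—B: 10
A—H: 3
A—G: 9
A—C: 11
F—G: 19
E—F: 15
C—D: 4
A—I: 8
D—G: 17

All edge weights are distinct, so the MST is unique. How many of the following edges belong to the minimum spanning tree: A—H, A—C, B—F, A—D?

3

Sort edges by weight, then run Kruskal:
B—F (1): add — endpoints in different components.
A—D (2): add — endpoints in different components.
A—H (3): add — endpoints in different components.
C—D (4): add — endpoints in different components.
B—C (7): add — endpoints in different components.
A—I (8): add — endpoints in different components.
A—G (9): add — endpoints in different components.
A—B (10): skip — A and B already connected.
A—C (11): skip — A and C already connected.
C—E (12): add — endpoints in different components.
MST edge set: {B—F, A—D, A—H, C—D, B—C, A—I, A—G, C—E}.
Of the listed edges, {A—H, B—F, A—D} are in the MST → 3.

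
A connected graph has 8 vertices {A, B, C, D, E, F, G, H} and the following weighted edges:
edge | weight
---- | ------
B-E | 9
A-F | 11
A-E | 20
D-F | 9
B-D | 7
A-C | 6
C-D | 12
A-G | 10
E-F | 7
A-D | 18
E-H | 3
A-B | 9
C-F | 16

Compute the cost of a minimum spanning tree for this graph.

51

Kruskal: consider edges lightest-first.
E-H (3): add — endpoints in different components.
A-C (6): add — endpoints in different components.
B-D (7): add — endpoints in different components.
E-F (7): add — endpoints in different components.
A-B (9): add — endpoints in different components.
B-E (9): add — endpoints in different components.
D-F (9): skip — D and F already connected.
A-G (10): add — endpoints in different components.
MST edges: E-H, A-C, B-D, E-F, A-B, B-E, A-G; total weight 3+6+7+7+9+9+10 = 51.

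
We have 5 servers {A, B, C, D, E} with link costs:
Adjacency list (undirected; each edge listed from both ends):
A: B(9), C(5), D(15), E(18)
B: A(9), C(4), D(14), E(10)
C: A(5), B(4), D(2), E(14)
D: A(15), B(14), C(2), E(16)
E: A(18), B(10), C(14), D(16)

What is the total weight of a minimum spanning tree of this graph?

Sort edges by weight, then run Kruskal:
C-D (2): add — endpoints in different components.
B-C (4): add — endpoints in different components.
A-C (5): add — endpoints in different components.
A-B (9): skip — A and B already connected.
B-E (10): add — endpoints in different components.
MST edges: C-D, B-C, A-C, B-E; total weight 2+4+5+10 = 21.

21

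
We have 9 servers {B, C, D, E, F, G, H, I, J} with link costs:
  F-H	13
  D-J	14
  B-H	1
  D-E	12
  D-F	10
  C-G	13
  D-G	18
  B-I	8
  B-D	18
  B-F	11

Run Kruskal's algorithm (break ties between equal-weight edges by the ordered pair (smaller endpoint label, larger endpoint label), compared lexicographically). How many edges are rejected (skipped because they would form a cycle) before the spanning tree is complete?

2

Kruskal: consider edges lightest-first.
B-H (1): add — endpoints in different components.
B-I (8): add — endpoints in different components.
D-F (10): add — endpoints in different components.
B-F (11): add — endpoints in different components.
D-E (12): add — endpoints in different components.
C-G (13): add — endpoints in different components.
F-H (13): skip — F and H already connected.
D-J (14): add — endpoints in different components.
B-D (18): skip — B and D already connected.
D-G (18): add — endpoints in different components.
Edges rejected before the tree was complete: 2.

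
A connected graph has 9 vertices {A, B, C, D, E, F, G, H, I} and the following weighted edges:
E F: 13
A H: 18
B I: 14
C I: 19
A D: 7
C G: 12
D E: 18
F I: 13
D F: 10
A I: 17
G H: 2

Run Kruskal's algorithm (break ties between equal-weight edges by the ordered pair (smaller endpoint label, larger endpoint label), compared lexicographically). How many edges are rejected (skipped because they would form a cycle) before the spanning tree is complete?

Sort edges by weight, then run Kruskal:
G H (2): add — endpoints in different components.
A D (7): add — endpoints in different components.
D F (10): add — endpoints in different components.
C G (12): add — endpoints in different components.
E F (13): add — endpoints in different components.
F I (13): add — endpoints in different components.
B I (14): add — endpoints in different components.
A I (17): skip — A and I already connected.
A H (18): add — endpoints in different components.
Edges rejected before the tree was complete: 1.

1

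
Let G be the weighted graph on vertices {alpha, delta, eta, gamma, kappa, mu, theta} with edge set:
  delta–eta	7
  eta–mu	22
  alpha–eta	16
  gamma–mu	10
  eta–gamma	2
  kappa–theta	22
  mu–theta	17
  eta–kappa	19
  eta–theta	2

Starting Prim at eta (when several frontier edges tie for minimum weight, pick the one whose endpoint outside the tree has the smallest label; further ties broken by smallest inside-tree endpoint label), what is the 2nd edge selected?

eta-theta

Grow the tree from eta using Prim:
Step 1: cheapest edge leaving the tree is eta–gamma (2); add gamma.
Step 2: cheapest edge leaving the tree is eta–theta (2); add theta.
Step 3: cheapest edge leaving the tree is delta–eta (7); add delta.
Step 4: cheapest edge leaving the tree is gamma–mu (10); add mu.
Step 5: cheapest edge leaving the tree is alpha–eta (16); add alpha.
Step 6: cheapest edge leaving the tree is eta–kappa (19); add kappa.
The 2nd edge added is eta–theta.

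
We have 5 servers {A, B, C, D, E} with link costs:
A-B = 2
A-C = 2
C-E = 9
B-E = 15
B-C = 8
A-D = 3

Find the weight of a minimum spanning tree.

16

Sort edges by weight, then run Kruskal:
A-B (2): add — endpoints in different components.
A-C (2): add — endpoints in different components.
A-D (3): add — endpoints in different components.
B-C (8): skip — B and C already connected.
C-E (9): add — endpoints in different components.
MST edges: A-B, A-C, A-D, C-E; total weight 2+2+3+9 = 16.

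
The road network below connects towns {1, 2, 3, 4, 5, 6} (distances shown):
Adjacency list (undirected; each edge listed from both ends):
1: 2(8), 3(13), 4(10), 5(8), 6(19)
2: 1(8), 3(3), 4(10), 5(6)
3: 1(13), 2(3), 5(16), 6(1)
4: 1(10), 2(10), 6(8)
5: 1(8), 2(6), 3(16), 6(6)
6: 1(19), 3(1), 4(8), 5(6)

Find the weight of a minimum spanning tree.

Sort edges by weight, then run Kruskal:
3–6 (1): add. Components now {1} {2} {3,6} {4} {5}
2–3 (3): add. Components now {1} {2,3,6} {4} {5}
2–5 (6): add. Components now {1} {2,3,5,6} {4}
5–6 (6): skip — 5 and 6 already connected.
1–2 (8): add. Components now {1,2,3,5,6} {4}
1–5 (8): skip — 1 and 5 already connected.
4–6 (8): add. Components now {1,2,3,4,5,6}
MST edges: 3–6, 2–3, 2–5, 1–2, 4–6; total weight 1+3+6+8+8 = 26.

26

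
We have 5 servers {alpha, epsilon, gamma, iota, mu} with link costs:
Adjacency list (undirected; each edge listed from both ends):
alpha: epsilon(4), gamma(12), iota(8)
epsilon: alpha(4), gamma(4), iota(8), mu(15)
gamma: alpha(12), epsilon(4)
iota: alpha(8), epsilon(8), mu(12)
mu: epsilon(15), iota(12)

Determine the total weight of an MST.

28

Grow the tree from epsilon using Prim:
Step 1: cheapest edge leaving the tree is alpha–epsilon (4); add alpha.
Step 2: cheapest edge leaving the tree is epsilon–gamma (4); add gamma.
Step 3: cheapest edge leaving the tree is alpha–iota (8); add iota.
Step 4: cheapest edge leaving the tree is iota–mu (12); add mu.
MST edges: alpha–epsilon, epsilon–gamma, alpha–iota, iota–mu; total weight 4+4+8+12 = 28.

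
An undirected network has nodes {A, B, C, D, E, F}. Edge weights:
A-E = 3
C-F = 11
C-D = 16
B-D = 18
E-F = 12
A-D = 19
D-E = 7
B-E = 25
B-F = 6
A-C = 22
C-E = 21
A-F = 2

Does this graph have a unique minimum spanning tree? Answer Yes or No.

Yes

Kruskal's algorithm — process edges by increasing weight (ties by edge label):
A-F (2): add. Components now {A,F} {B} {C} {D} {E}
A-E (3): add. Components now {A,E,F} {B} {C} {D}
B-F (6): add. Components now {A,B,E,F} {C} {D}
D-E (7): add. Components now {A,B,D,E,F} {C}
C-F (11): add. Components now {A,B,C,D,E,F}
Every non-tree edge has weight strictly greater than the heaviest edge on the tree path between its endpoints, so the MST is unique.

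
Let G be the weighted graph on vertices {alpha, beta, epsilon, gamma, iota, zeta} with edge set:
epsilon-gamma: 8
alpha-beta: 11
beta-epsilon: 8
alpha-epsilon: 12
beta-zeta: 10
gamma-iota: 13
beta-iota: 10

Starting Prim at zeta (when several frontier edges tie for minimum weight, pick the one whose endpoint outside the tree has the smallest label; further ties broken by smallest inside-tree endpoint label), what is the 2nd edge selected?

Prim's algorithm from zeta:
Step 1: frontier [beta-zeta 10] → take beta-zeta (10); add beta.
Step 2: frontier [beta-epsilon 8, beta-iota 10, alpha-beta 11] → take beta-epsilon (8); add epsilon.
Step 3: frontier [beta-iota 10, alpha-beta 11, epsilon-gamma 8, alpha-epsilon 12] → take epsilon-gamma (8); add gamma.
Step 4: frontier [beta-iota 10, alpha-beta 11, alpha-epsilon 12, gamma-iota 13] → take beta-iota (10); add iota.
Step 5: frontier [alpha-beta 11, alpha-epsilon 12] → take alpha-beta (11); add alpha.
The 2nd edge added is beta-epsilon.

beta-epsilon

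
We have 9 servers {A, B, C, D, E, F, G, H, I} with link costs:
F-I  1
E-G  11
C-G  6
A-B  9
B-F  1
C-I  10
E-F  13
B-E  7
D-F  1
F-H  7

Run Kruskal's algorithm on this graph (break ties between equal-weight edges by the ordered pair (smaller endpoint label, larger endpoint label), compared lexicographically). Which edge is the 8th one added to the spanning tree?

C-I

Kruskal: consider edges lightest-first.
B-F (1): add — endpoints in different components.
D-F (1): add — endpoints in different components.
F-I (1): add — endpoints in different components.
C-G (6): add — endpoints in different components.
B-E (7): add — endpoints in different components.
F-H (7): add — endpoints in different components.
A-B (9): add — endpoints in different components.
C-I (10): add — endpoints in different components.
The 8th edge added is C-I.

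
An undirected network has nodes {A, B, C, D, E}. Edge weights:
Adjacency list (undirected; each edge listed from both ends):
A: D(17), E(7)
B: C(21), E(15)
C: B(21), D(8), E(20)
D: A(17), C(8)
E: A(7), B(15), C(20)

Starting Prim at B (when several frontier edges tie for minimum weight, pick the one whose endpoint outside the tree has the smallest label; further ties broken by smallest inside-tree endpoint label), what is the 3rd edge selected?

A-D

Prim's algorithm from B:
Step 1: cheapest edge leaving the tree is B-E (15); add E.
Step 2: cheapest edge leaving the tree is A-E (7); add A.
Step 3: cheapest edge leaving the tree is A-D (17); add D.
Step 4: cheapest edge leaving the tree is C-D (8); add C.
The 3rd edge added is A-D.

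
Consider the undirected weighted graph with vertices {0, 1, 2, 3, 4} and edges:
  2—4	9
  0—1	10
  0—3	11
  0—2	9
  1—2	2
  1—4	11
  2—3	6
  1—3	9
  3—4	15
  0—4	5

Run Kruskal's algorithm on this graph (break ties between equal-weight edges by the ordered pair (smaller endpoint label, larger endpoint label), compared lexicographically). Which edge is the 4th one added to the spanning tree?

0-2

Kruskal's algorithm — process edges by increasing weight (ties by edge label):
1—2 (2): add. Components now {0} {1,2} {3} {4}
0—4 (5): add. Components now {0,4} {1,2} {3}
2—3 (6): add. Components now {0,4} {1,2,3}
0—2 (9): add. Components now {0,1,2,3,4}
The 4th edge added is 0—2.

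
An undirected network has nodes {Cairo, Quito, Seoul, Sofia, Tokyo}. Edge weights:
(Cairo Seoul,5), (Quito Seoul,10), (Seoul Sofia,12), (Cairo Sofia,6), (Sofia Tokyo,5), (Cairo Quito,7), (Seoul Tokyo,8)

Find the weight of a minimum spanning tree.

23

Prim, starting at Tokyo.
Step 1: frontier [Sofia Tokyo 5, Seoul Tokyo 8] → take Sofia Tokyo (5); add Sofia.
Step 2: frontier [Cairo Sofia 6, Seoul Sofia 12, Seoul Tokyo 8] → take Cairo Sofia (6); add Cairo.
Step 3: frontier [Cairo Seoul 5, Cairo Quito 7, Seoul Sofia 12, Seoul Tokyo 8] → take Cairo Seoul (5); add Seoul.
Step 4: frontier [Cairo Quito 7, Quito Seoul 10] → take Cairo Quito (7); add Quito.
MST edges: Sofia Tokyo, Cairo Sofia, Cairo Seoul, Cairo Quito; total weight 5+6+5+7 = 23.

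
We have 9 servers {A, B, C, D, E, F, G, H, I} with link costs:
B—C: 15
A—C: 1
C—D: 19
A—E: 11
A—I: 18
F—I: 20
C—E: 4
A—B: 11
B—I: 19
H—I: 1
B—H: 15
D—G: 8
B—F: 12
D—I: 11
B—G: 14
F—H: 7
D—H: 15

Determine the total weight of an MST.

55

Prim's algorithm from D:
Step 1: cheapest edge leaving the tree is D—G (8); add G.
Step 2: cheapest edge leaving the tree is D—I (11); add I.
Step 3: cheapest edge leaving the tree is H—I (1); add H.
Step 4: cheapest edge leaving the tree is F—H (7); add F.
Step 5: cheapest edge leaving the tree is B—F (12); add B.
Step 6: cheapest edge leaving the tree is A—B (11); add A.
Step 7: cheapest edge leaving the tree is A—C (1); add C.
Step 8: cheapest edge leaving the tree is C—E (4); add E.
MST edges: D—G, D—I, H—I, F—H, B—F, A—B, A—C, C—E; total weight 8+11+1+7+12+11+1+4 = 55.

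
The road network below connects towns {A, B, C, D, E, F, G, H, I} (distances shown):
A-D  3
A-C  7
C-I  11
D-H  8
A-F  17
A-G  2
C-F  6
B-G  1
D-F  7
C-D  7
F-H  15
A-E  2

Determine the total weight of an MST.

Kruskal's algorithm — process edges by increasing weight (ties by edge label):
B-G (1): add — endpoints in different components.
A-E (2): add — endpoints in different components.
A-G (2): add — endpoints in different components.
A-D (3): add — endpoints in different components.
C-F (6): add — endpoints in different components.
A-C (7): add — endpoints in different components.
C-D (7): skip — C and D already connected.
D-F (7): skip — D and F already connected.
D-H (8): add — endpoints in different components.
C-I (11): add — endpoints in different components.
MST edges: B-G, A-E, A-G, A-D, C-F, A-C, D-H, C-I; total weight 1+2+2+3+6+7+8+11 = 40.

40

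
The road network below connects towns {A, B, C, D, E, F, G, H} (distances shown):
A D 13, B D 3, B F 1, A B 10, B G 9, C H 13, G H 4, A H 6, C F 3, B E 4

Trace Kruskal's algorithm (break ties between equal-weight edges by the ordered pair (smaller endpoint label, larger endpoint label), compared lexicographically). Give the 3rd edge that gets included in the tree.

Sort edges by weight, then run Kruskal:
B F (1): add — endpoints in different components.
B D (3): add — endpoints in different components.
C F (3): add — endpoints in different components.
B E (4): add — endpoints in different components.
G H (4): add — endpoints in different components.
A H (6): add — endpoints in different components.
B G (9): add — endpoints in different components.
The 3rd edge added is C F.

C-F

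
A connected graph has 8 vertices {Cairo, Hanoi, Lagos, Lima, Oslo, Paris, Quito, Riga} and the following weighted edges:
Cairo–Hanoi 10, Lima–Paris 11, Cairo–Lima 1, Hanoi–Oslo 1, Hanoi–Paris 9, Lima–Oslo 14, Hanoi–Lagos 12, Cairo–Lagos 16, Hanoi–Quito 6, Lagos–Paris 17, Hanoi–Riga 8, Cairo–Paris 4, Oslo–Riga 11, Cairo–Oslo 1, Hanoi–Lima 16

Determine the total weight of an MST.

33

Grow the tree from Riga using Prim:
Step 1: cheapest edge leaving the tree is Hanoi–Riga (8); add Hanoi.
Step 2: cheapest edge leaving the tree is Hanoi–Oslo (1); add Oslo.
Step 3: cheapest edge leaving the tree is Cairo–Oslo (1); add Cairo.
Step 4: cheapest edge leaving the tree is Cairo–Lima (1); add Lima.
Step 5: cheapest edge leaving the tree is Cairo–Paris (4); add Paris.
Step 6: cheapest edge leaving the tree is Hanoi–Quito (6); add Quito.
Step 7: cheapest edge leaving the tree is Hanoi–Lagos (12); add Lagos.
MST edges: Hanoi–Riga, Hanoi–Oslo, Cairo–Oslo, Cairo–Lima, Cairo–Paris, Hanoi–Quito, Hanoi–Lagos; total weight 8+1+1+1+4+6+12 = 33.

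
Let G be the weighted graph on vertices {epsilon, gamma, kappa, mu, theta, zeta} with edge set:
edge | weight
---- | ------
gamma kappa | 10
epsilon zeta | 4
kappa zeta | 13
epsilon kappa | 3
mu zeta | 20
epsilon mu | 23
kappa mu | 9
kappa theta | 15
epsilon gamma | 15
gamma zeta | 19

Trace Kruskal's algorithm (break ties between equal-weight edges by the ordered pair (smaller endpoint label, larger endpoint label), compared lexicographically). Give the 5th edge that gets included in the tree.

kappa-theta

Kruskal's algorithm — process edges by increasing weight (ties by edge label):
epsilon kappa (3): add — endpoints in different components.
epsilon zeta (4): add — endpoints in different components.
kappa mu (9): add — endpoints in different components.
gamma kappa (10): add — endpoints in different components.
kappa zeta (13): skip — kappa and zeta already connected.
epsilon gamma (15): skip — epsilon and gamma already connected.
kappa theta (15): add — endpoints in different components.
The 5th edge added is kappa theta.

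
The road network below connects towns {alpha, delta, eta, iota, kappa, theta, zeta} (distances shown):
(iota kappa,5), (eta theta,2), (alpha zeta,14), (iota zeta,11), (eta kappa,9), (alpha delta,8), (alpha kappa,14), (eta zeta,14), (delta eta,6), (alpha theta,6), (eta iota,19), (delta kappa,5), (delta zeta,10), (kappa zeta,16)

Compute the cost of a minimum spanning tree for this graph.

Kruskal's algorithm — process edges by increasing weight (ties by edge label):
eta theta (2): add. Components now {alpha} {eta,theta} {kappa} {zeta} {delta} {iota}
delta kappa (5): add. Components now {alpha} {eta,theta} {delta,kappa} {zeta} {iota}
iota kappa (5): add. Components now {alpha} {eta,theta} {delta,iota,kappa} {zeta}
alpha theta (6): add. Components now {alpha,eta,theta} {delta,iota,kappa} {zeta}
delta eta (6): add. Components now {alpha,delta,eta,iota,kappa,theta} {zeta}
alpha delta (8): skip — alpha and delta already connected.
eta kappa (9): skip — eta and kappa already connected.
delta zeta (10): add. Components now {alpha,delta,eta,iota,kappa,theta,zeta}
MST edges: eta theta, delta kappa, iota kappa, alpha theta, delta eta, delta zeta; total weight 2+5+5+6+6+10 = 34.

34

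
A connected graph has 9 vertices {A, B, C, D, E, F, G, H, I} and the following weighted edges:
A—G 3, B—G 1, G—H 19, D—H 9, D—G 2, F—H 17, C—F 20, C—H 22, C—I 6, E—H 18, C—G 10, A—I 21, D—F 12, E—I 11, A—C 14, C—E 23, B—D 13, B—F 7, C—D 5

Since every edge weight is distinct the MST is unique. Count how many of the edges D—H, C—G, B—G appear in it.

2

Kruskal's algorithm — process edges by increasing weight (ties by edge label):
B—G (1): add — endpoints in different components.
D—G (2): add — endpoints in different components.
A—G (3): add — endpoints in different components.
C—D (5): add — endpoints in different components.
C—I (6): add — endpoints in different components.
B—F (7): add — endpoints in different components.
D—H (9): add — endpoints in different components.
C—G (10): skip — C and G already connected.
E—I (11): add — endpoints in different components.
MST edge set: {B—G, D—G, A—G, C—D, C—I, B—F, D—H, E—I}.
Of the listed edges, {D—H, B—G} are in the MST → 2.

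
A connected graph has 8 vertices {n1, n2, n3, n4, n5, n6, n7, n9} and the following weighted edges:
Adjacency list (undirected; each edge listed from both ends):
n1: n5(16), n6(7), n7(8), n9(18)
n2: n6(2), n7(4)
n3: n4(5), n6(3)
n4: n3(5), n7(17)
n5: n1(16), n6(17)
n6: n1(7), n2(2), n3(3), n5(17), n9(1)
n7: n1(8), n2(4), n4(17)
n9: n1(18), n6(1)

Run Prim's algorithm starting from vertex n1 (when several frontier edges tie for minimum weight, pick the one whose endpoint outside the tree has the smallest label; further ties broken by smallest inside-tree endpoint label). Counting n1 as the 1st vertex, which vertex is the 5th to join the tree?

n3

Grow the tree from n1 using Prim:
Step 1: frontier [n1-n6 7, n1-n7 8, n1-n5 16, n1-n9 18] → take n1-n6 (7); add n6.
Step 2: frontier [n1-n7 8, n1-n5 16, n1-n9 18, n6-n9 1, n2-n6 2, n3-n6 3, n5-n6 17] → take n6-n9 (1); add n9.
Step 3: frontier [n1-n7 8, n1-n5 16, n2-n6 2, n3-n6 3, n5-n6 17] → take n2-n6 (2); add n2.
Step 4: frontier [n1-n7 8, n1-n5 16, n2-n7 4, n3-n6 3, n5-n6 17] → take n3-n6 (3); add n3.
Step 5: frontier [n1-n7 8, n1-n5 16, n2-n7 4, n3-n4 5, n5-n6 17] → take n2-n7 (4); add n7.
Step 6: frontier [n1-n5 16, n3-n4 5, n5-n6 17, n4-n7 17] → take n3-n4 (5); add n4.
Step 7: frontier [n1-n5 16, n5-n6 17] → take n1-n5 (16); add n5.
Vertex order: n1, n6, n9, n2, n3, n7, n4, n5. The 5th vertex is n3.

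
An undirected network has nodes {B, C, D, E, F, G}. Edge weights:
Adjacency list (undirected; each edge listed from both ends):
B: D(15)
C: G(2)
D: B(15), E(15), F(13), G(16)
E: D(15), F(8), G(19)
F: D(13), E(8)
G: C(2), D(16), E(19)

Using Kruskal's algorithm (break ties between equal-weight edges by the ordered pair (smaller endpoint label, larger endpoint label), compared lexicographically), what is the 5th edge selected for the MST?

D-G

Kruskal's algorithm — process edges by increasing weight (ties by edge label):
C–G (2): add — endpoints in different components.
E–F (8): add — endpoints in different components.
D–F (13): add — endpoints in different components.
B–D (15): add — endpoints in different components.
D–E (15): skip — D and E already connected.
D–G (16): add — endpoints in different components.
The 5th edge added is D–G.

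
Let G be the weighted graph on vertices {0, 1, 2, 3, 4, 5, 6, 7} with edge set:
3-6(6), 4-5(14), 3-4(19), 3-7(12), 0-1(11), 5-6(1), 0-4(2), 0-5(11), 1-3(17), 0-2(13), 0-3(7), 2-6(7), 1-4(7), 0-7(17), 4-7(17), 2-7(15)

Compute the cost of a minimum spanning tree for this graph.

42

Prim's algorithm from 4:
Step 1: cheapest edge leaving the tree is 0-4 (2); add 0.
Step 2: cheapest edge leaving the tree is 1-4 (7); add 1.
Step 3: cheapest edge leaving the tree is 0-3 (7); add 3.
Step 4: cheapest edge leaving the tree is 3-6 (6); add 6.
Step 5: cheapest edge leaving the tree is 5-6 (1); add 5.
Step 6: cheapest edge leaving the tree is 2-6 (7); add 2.
Step 7: cheapest edge leaving the tree is 3-7 (12); add 7.
MST edges: 0-4, 1-4, 0-3, 3-6, 5-6, 2-6, 3-7; total weight 2+7+7+6+1+7+12 = 42.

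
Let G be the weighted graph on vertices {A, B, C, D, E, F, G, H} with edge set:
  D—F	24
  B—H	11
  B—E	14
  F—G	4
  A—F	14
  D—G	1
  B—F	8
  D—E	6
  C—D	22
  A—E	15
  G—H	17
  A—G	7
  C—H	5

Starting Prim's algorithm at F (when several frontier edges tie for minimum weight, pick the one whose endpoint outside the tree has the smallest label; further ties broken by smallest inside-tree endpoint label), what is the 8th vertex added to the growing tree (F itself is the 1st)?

C

Grow the tree from F using Prim:
Step 1: cheapest edge leaving the tree is F—G (4); add G.
Step 2: cheapest edge leaving the tree is D—G (1); add D.
Step 3: cheapest edge leaving the tree is D—E (6); add E.
Step 4: cheapest edge leaving the tree is A—G (7); add A.
Step 5: cheapest edge leaving the tree is B—F (8); add B.
Step 6: cheapest edge leaving the tree is B—H (11); add H.
Step 7: cheapest edge leaving the tree is C—H (5); add C.
Vertex order: F, G, D, E, A, B, H, C. The 8th vertex is C.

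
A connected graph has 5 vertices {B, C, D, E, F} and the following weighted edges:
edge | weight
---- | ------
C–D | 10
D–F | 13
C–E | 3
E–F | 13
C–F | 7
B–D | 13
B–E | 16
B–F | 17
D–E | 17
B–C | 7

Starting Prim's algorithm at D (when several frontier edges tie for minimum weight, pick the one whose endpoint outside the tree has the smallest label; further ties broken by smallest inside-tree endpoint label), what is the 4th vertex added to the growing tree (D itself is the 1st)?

Grow the tree from D using Prim:
Step 1: frontier [C–D 10, B–D 13, D–F 13, D–E 17] → take C–D (10); add C.
Step 2: frontier [C–E 3, B–C 7, C–F 7, B–D 13, D–F 13, D–E 17] → take C–E (3); add E.
Step 3: frontier [B–C 7, C–F 7, B–D 13, D–F 13, E–F 13, B–E 16] → take B–C (7); add B.
Step 4: frontier [B–F 17, C–F 7, D–F 13, E–F 13] → take C–F (7); add F.
Vertex order: D, C, E, B, F. The 4th vertex is B.

B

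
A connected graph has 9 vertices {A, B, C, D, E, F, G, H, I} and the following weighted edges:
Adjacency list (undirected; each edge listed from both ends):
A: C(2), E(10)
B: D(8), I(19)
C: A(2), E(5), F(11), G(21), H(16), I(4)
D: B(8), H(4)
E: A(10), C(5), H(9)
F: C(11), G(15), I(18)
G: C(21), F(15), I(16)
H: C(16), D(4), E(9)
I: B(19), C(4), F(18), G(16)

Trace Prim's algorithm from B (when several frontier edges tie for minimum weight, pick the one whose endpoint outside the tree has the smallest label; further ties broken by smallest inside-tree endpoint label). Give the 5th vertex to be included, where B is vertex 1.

Grow the tree from B using Prim:
Step 1: cheapest edge leaving the tree is B—D (8); add D.
Step 2: cheapest edge leaving the tree is D—H (4); add H.
Step 3: cheapest edge leaving the tree is E—H (9); add E.
Step 4: cheapest edge leaving the tree is C—E (5); add C.
Step 5: cheapest edge leaving the tree is A—C (2); add A.
Step 6: cheapest edge leaving the tree is C—I (4); add I.
Step 7: cheapest edge leaving the tree is C—F (11); add F.
Step 8: cheapest edge leaving the tree is F—G (15); add G.
Vertex order: B, D, H, E, C, A, I, F, G. The 5th vertex is C.

C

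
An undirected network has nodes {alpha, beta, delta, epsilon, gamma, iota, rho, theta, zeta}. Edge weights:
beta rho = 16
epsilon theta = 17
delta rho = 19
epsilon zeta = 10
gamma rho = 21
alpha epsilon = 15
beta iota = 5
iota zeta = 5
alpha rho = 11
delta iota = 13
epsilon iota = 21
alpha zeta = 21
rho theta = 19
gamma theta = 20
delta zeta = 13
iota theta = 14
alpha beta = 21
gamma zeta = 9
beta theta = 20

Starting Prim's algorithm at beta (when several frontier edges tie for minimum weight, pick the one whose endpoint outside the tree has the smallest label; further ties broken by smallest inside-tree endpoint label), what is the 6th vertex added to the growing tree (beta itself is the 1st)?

Prim, starting at beta.
Step 1: cheapest edge leaving the tree is beta iota (5); add iota.
Step 2: cheapest edge leaving the tree is iota zeta (5); add zeta.
Step 3: cheapest edge leaving the tree is gamma zeta (9); add gamma.
Step 4: cheapest edge leaving the tree is epsilon zeta (10); add epsilon.
Step 5: cheapest edge leaving the tree is delta iota (13); add delta.
Step 6: cheapest edge leaving the tree is iota theta (14); add theta.
Step 7: cheapest edge leaving the tree is alpha epsilon (15); add alpha.
Step 8: cheapest edge leaving the tree is alpha rho (11); add rho.
Vertex order: beta, iota, zeta, gamma, epsilon, delta, theta, alpha, rho. The 6th vertex is delta.

delta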